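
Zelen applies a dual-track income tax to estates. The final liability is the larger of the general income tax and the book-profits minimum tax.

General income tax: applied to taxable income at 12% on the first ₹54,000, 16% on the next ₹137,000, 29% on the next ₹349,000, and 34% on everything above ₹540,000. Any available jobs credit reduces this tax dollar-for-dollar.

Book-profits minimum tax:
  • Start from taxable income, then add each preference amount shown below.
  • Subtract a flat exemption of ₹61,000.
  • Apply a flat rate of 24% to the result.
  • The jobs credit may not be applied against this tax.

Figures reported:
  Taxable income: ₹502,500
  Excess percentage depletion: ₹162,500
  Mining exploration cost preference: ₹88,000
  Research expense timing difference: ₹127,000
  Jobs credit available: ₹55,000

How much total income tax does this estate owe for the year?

Book-profits minimum tax:
  Adjusted income: ₹502,500 + ₹162,500 + ₹88,000 + ₹127,000 = ₹880,000
  Less exemption ₹61,000 → base ₹819,000
  ₹819,000 × 24% = ₹196,560

General income tax:
  ₹54,000 × 12% = ₹6,480
  ₹137,000 × 16% = ₹21,920
  ₹311,500 × 29% = ₹90,335
  → ₹118,735
  Less jobs credit ₹55,000 → ₹63,735

₹196,560 > ₹63,735, so the book-profits minimum tax is the binding amount.

₹196,560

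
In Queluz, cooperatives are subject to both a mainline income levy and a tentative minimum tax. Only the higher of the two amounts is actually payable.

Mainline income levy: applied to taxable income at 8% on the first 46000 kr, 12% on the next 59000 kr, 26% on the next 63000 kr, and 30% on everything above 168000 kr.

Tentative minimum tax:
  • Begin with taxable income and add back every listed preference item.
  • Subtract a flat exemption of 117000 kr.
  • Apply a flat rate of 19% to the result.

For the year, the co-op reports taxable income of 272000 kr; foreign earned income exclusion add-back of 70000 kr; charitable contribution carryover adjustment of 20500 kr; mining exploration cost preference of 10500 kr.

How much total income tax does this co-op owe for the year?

58340 kr

Mainline income levy:
  46000 kr × 8% = 3680 kr
  59000 kr × 12% = 7080 kr
  63000 kr × 26% = 16380 kr
  104000 kr × 30% = 31200 kr
  → 58340 kr

Tentative minimum tax:
  Adjusted income: 272000 kr + 70000 kr + 20500 kr + 10500 kr = 373000 kr
  Less exemption 117000 kr → base 256000 kr
  256000 kr × 19% = 48640 kr

58340 kr > 48640 kr, so the mainline income levy governs.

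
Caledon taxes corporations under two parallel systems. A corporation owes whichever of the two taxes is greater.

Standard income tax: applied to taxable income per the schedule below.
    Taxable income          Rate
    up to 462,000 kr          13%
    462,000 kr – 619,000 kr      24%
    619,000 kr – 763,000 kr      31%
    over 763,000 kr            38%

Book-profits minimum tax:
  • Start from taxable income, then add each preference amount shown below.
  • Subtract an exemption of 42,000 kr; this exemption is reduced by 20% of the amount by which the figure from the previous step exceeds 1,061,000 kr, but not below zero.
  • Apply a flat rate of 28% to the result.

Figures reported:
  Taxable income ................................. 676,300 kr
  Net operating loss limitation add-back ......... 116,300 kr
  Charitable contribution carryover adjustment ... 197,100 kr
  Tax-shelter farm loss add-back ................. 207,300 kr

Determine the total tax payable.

Standard income tax:
  462,000 kr × 13% = 60,060 kr
  157,000 kr × 24% = 37,680 kr
  57,300 kr × 31% = 17,763 kr
  → 115,503 kr

Book-profits minimum tax:
  Adjusted income: 676,300 kr + 116,300 kr + 197,100 kr + 207,300 kr = 1,197,000 kr
  Exemption: 42,000 kr − 20% × (1,197,000 kr − 1,061,000 kr) = 42,000 kr − 27,200 kr = 14,800 kr
  Base: 1,197,000 kr − 14,800 kr = 1,182,200 kr
  1,182,200 kr × 28% = 331,016 kr

331,016 kr > 115,503 kr, so the book-profits minimum tax is the binding amount.

331,016 kr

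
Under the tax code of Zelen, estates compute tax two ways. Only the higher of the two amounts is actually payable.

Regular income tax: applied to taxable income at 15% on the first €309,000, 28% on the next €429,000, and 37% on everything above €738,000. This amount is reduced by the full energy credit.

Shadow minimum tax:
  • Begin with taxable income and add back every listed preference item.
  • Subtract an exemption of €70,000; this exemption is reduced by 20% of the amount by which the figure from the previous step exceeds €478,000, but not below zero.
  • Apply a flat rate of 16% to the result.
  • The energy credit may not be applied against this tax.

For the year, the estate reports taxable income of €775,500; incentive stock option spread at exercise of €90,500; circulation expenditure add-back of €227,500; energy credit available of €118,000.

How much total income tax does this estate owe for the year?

€174,960

Shadow minimum tax:
  Adjusted income: €775,500 + €90,500 + €227,500 = €1,093,500
  Exemption: 20% × (€1,093,500 − €478,000) = €123,100 ≥ €70,000, so the exemption is fully phased out
  Base: €1,093,500 − €0 = €1,093,500
  €1,093,500 × 16% = €174,960

Regular income tax:
  €309,000 × 15% = €46,350
  €429,000 × 28% = €120,120
  €37,500 × 37% = €13,875
  → €180,345
  Less energy credit €118,000 → €62,345

€174,960 > €62,345, so the shadow minimum tax is the binding amount.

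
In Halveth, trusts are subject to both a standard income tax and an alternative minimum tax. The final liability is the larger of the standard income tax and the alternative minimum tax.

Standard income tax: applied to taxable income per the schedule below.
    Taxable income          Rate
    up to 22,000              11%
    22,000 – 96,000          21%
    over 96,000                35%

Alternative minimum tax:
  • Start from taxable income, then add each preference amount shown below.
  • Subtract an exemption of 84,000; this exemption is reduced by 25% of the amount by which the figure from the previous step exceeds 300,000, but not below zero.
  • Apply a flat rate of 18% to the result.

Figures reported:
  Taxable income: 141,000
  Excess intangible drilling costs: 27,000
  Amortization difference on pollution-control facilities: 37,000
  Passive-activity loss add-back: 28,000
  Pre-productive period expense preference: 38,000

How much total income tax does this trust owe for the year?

33,710

Alternative minimum tax:
  Adjusted income: 141,000 + 27,000 + 37,000 + 28,000 + 38,000 = 271,000
  Exemption: 271,000 ≤ 300,000, so full 84,000 applies
  Base: 271,000 − 84,000 = 187,000
  187,000 × 18% = 33,660

Standard income tax:
  22,000 × 11% = 2,420
  74,000 × 21% = 15,540
  45,000 × 35% = 15,750
  → 33,710

33,710 > 33,660, so the standard income tax governs.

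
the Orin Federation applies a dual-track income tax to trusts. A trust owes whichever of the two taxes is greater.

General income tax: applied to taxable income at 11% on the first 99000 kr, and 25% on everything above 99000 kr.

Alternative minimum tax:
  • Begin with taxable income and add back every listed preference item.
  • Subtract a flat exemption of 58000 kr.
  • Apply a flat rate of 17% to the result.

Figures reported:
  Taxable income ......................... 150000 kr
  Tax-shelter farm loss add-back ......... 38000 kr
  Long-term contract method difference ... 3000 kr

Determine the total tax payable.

General income tax:
  99000 kr × 11% = 10890 kr
  51000 kr × 25% = 12750 kr
  → 23640 kr

Alternative minimum tax:
  Adjusted income: 150000 kr + 38000 kr + 3000 kr = 191000 kr
  Less exemption 58000 kr → base 133000 kr
  133000 kr × 17% = 22610 kr

23640 kr > 22610 kr, so the general income tax governs.

23640 kr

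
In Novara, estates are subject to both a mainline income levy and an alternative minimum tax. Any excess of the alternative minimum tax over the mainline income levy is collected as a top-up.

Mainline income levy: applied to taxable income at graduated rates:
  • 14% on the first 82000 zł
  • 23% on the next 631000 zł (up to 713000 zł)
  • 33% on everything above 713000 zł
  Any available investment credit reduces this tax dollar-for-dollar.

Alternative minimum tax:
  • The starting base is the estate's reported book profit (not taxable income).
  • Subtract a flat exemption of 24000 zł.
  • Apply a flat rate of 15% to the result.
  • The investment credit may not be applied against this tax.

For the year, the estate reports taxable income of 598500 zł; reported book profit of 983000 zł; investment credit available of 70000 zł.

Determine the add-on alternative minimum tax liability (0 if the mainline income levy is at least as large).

83575 zł

Alternative minimum tax:
  Base (reported book profit): 983000 zł
  Less exemption 24000 zł → base 959000 zł
  959000 zł × 15% = 143850 zł

Mainline income levy:
  82000 zł × 14% = 11480 zł
  516500 zł × 23% = 118795 zł
  → 130275 zł
  Less investment credit 70000 zł → 60275 zł

Excess of alternative minimum tax over mainline income levy: 143850 zł − 60275 zł = 83575 zł.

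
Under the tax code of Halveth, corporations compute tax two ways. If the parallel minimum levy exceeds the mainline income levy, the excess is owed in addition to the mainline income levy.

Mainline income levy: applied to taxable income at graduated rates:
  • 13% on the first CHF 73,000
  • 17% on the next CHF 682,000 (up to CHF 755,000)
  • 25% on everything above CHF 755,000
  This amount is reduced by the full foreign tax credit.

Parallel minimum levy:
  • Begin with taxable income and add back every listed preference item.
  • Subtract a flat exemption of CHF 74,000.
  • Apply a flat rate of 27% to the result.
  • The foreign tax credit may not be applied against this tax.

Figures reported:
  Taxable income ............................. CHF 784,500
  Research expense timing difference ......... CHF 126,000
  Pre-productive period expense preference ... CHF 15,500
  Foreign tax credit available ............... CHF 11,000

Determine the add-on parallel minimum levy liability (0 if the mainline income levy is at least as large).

Mainline income levy:
  CHF 73,000 × 13% = CHF 9,490
  CHF 682,000 × 17% = CHF 115,940
  CHF 29,500 × 25% = CHF 7,375
  → CHF 132,805
  Less foreign tax credit CHF 11,000 → CHF 121,805

Parallel minimum levy:
  Adjusted income: CHF 784,500 + CHF 126,000 + CHF 15,500 = CHF 926,000
  Less exemption CHF 74,000 → base CHF 852,000
  CHF 852,000 × 27% = CHF 230,040

Excess of parallel minimum levy over mainline income levy: CHF 230,040 − CHF 121,805 = CHF 108,235.

CHF 108,235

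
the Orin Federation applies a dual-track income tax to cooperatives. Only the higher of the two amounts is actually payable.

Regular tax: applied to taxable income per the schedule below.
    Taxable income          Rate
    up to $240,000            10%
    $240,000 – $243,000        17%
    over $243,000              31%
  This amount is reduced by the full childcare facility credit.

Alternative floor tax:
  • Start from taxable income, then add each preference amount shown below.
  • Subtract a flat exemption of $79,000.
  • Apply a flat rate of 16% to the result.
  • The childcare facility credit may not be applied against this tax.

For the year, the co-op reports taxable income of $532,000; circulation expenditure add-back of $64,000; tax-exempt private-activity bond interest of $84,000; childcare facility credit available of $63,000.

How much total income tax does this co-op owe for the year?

Regular tax:
  $240,000 × 10% = $24,000
  $3,000 × 17% = $510
  $289,000 × 31% = $89,590
  → $114,100
  Less childcare facility credit $63,000 → $51,100

Alternative floor tax:
  Adjusted income: $532,000 + $64,000 + $84,000 = $680,000
  Less exemption $79,000 → base $601,000
  $601,000 × 16% = $96,160

$96,160 > $51,100, so the alternative floor tax is the binding amount.

$96,160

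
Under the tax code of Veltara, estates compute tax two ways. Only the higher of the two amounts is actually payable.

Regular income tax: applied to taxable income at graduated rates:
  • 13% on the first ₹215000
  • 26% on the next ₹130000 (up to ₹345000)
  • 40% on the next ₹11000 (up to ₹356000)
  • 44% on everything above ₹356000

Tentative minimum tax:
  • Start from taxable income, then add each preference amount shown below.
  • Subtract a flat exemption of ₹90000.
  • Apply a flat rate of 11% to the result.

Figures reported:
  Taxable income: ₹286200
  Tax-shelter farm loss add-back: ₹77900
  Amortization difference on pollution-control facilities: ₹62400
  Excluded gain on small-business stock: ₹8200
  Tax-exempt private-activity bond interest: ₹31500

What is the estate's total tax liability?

₹46462

Regular income tax:
  ₹215000 × 13% = ₹27950
  ₹71200 × 26% = ₹18512
  → ₹46462

Tentative minimum tax:
  Adjusted income: ₹286200 + ₹77900 + ₹62400 + ₹8200 + ₹31500 = ₹466200
  Less exemption ₹90000 → base ₹376200
  ₹376200 × 11% = ₹41382

₹46462 > ₹41382, so the regular income tax governs.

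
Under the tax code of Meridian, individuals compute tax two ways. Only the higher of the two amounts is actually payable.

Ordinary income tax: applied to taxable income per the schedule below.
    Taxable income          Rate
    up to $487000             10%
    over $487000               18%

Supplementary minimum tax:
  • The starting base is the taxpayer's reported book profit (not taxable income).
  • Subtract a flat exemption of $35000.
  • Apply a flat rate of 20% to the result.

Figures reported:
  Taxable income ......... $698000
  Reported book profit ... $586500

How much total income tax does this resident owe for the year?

$110300

Supplementary minimum tax:
  Base (reported book profit): $586500
  Less exemption $35000 → base $551500
  $551500 × 20% = $110300

Ordinary income tax:
  $487000 × 10% = $48700
  $211000 × 18% = $37980
  → $86680

$110300 > $86680, so the supplementary minimum tax is the binding amount.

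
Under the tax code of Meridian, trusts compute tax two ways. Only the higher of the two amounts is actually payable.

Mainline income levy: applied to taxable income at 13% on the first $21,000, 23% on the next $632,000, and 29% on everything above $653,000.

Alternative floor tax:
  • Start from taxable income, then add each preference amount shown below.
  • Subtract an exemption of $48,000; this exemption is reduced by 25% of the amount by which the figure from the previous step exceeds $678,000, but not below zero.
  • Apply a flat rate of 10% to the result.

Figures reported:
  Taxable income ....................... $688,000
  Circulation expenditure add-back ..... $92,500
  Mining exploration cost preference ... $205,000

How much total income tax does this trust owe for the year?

$158,240

Alternative floor tax:
  Adjusted income: $688,000 + $92,500 + $205,000 = $985,500
  Exemption: 25% × ($985,500 − $678,000) = $76,875 ≥ $48,000, so the exemption is fully phased out
  Base: $985,500 − $0 = $985,500
  $985,500 × 10% = $98,550

Mainline income levy:
  $21,000 × 13% = $2,730
  $632,000 × 23% = $145,360
  $35,000 × 29% = $10,150
  → $158,240

$158,240 > $98,550, so the mainline income levy governs.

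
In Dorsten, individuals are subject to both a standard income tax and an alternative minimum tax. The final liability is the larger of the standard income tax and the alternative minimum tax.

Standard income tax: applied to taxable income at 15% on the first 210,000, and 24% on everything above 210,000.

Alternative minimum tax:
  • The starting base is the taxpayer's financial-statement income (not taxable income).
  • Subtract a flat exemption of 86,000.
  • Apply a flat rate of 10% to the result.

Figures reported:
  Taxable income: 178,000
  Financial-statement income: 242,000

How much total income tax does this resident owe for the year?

26,700

Alternative minimum tax:
  Base (financial-statement income): 242,000
  Less exemption 86,000 → base 156,000
  156,000 × 10% = 15,600

Standard income tax:
  178,000 × 15% = 26,700

26,700 > 15,600, so the standard income tax governs.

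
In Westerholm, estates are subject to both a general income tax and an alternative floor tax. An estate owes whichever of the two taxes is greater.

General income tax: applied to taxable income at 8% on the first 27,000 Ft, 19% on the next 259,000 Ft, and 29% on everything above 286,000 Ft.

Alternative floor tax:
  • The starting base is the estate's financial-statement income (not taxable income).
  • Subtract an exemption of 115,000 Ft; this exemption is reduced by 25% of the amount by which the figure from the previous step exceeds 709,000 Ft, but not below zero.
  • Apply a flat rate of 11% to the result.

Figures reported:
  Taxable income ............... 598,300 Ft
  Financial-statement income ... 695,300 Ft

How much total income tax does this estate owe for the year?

141,937 Ft

Alternative floor tax:
  Base (financial-statement income): 695,300 Ft
  Exemption: 695,300 Ft ≤ 709,000 Ft, so full 115,000 Ft applies
  Base: 695,300 Ft − 115,000 Ft = 580,300 Ft
  580,300 Ft × 11% = 63,833 Ft

General income tax:
  27,000 Ft × 8% = 2,160 Ft
  259,000 Ft × 19% = 49,210 Ft
  312,300 Ft × 29% = 90,567 Ft
  → 141,937 Ft

141,937 Ft > 63,833 Ft, so the general income tax governs.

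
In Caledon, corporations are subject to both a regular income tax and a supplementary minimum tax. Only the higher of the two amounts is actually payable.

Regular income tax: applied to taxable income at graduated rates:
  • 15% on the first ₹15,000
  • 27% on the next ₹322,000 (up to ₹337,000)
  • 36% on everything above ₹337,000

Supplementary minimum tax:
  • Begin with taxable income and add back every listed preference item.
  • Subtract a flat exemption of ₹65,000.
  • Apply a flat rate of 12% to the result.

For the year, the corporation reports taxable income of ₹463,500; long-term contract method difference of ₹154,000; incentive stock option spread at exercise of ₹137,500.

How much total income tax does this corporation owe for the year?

₹134,730

Regular income tax:
  ₹15,000 × 15% = ₹2,250
  ₹322,000 × 27% = ₹86,940
  ₹126,500 × 36% = ₹45,540
  → ₹134,730

Supplementary minimum tax:
  Adjusted income: ₹463,500 + ₹154,000 + ₹137,500 = ₹755,000
  Less exemption ₹65,000 → base ₹690,000
  ₹690,000 × 12% = ₹82,800

₹134,730 > ₹82,800, so the regular income tax governs.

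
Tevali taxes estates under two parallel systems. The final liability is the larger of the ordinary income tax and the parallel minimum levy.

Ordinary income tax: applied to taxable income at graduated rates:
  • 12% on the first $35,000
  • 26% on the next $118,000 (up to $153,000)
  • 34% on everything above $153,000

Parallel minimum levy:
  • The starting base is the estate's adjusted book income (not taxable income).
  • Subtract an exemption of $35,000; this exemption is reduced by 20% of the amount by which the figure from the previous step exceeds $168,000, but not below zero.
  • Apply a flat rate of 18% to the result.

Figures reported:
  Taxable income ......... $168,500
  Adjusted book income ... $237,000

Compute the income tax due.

$40,150

Ordinary income tax:
  $35,000 × 12% = $4,200
  $118,000 × 26% = $30,680
  $15,500 × 34% = $5,270
  → $40,150

Parallel minimum levy:
  Base (adjusted book income): $237,000
  Exemption: $35,000 − 20% × ($237,000 − $168,000) = $35,000 − $13,800 = $21,200
  Base: $237,000 − $21,200 = $215,800
  $215,800 × 18% = $38,844

$40,150 > $38,844, so the ordinary income tax governs.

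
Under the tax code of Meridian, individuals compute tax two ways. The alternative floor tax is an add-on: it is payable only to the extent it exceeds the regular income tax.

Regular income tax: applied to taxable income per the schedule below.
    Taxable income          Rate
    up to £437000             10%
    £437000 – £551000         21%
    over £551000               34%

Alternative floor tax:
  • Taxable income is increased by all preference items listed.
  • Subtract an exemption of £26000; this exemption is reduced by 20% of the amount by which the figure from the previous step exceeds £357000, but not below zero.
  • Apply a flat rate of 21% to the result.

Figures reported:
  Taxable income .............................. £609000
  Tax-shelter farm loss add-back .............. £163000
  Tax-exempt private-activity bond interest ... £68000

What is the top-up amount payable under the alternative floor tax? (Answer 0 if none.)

Alternative floor tax:
  Adjusted income: £609000 + £163000 + £68000 = £840000
  Exemption: 20% × (£840000 − £357000) = £96600 ≥ £26000, so the exemption is fully phased out
  Base: £840000 − £0 = £840000
  £840000 × 21% = £176400

Regular income tax:
  £437000 × 10% = £43700
  £114000 × 21% = £23940
  £58000 × 34% = £19720
  → £87360

Excess of alternative floor tax over regular income tax: £176400 − £87360 = £89040.

£89040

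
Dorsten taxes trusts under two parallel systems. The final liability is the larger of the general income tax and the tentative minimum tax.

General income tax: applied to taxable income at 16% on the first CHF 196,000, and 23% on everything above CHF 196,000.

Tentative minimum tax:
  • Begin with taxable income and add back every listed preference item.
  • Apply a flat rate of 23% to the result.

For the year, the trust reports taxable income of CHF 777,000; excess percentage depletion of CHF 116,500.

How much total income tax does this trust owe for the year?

General income tax:
  CHF 196,000 × 16% = CHF 31,360
  CHF 581,000 × 23% = CHF 133,630
  → CHF 164,990

Tentative minimum tax:
  Adjusted income: CHF 777,000 + CHF 116,500 = CHF 893,500
  CHF 893,500 × 23% = CHF 205,505

CHF 205,505 > CHF 164,990, so the tentative minimum tax is the binding amount.

CHF 205,505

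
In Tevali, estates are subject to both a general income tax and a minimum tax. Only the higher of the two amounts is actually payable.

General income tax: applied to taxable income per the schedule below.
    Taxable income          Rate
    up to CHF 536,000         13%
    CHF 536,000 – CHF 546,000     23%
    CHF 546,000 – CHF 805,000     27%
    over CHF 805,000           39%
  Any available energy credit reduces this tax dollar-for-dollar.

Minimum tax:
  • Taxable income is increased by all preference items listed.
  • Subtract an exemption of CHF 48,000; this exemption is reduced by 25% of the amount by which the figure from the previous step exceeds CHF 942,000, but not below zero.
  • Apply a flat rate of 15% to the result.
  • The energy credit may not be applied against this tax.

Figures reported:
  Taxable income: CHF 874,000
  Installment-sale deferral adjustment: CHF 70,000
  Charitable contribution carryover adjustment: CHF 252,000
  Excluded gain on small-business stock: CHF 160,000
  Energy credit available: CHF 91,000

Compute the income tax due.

CHF 203,400

Minimum tax:
  Adjusted income: CHF 874,000 + CHF 70,000 + CHF 252,000 + CHF 160,000 = CHF 1,356,000
  Exemption: 25% × (CHF 1,356,000 − CHF 942,000) = CHF 103,500 ≥ CHF 48,000, so the exemption is fully phased out
  Base: CHF 1,356,000 − CHF 0 = CHF 1,356,000
  CHF 1,356,000 × 15% = CHF 203,400

General income tax:
  CHF 536,000 × 13% = CHF 69,680
  CHF 10,000 × 23% = CHF 2,300
  CHF 259,000 × 27% = CHF 69,930
  CHF 69,000 × 39% = CHF 26,910
  → CHF 168,820
  Less energy credit CHF 91,000 → CHF 77,820

CHF 203,400 > CHF 77,820, so the minimum tax is the binding amount.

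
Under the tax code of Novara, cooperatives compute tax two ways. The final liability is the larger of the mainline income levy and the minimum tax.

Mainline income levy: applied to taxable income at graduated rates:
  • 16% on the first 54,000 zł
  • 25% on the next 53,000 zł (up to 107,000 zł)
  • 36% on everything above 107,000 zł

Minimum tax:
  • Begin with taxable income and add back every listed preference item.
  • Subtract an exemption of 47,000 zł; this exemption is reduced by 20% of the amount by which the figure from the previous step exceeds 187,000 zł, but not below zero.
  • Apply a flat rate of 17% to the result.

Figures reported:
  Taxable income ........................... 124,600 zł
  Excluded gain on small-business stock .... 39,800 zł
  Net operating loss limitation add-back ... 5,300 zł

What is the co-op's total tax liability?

28,226 zł

Mainline income levy:
  54,000 zł × 16% = 8,640 zł
  53,000 zł × 25% = 13,250 zł
  17,600 zł × 36% = 6,336 zł
  → 28,226 zł

Minimum tax:
  Adjusted income: 124,600 zł + 39,800 zł + 5,300 zł = 169,700 zł
  Exemption: 169,700 zł ≤ 187,000 zł, so full 47,000 zł applies
  Base: 169,700 zł − 47,000 zł = 122,700 zł
  122,700 zł × 17% = 20,859 zł

28,226 zł > 20,859 zł, so the mainline income levy governs.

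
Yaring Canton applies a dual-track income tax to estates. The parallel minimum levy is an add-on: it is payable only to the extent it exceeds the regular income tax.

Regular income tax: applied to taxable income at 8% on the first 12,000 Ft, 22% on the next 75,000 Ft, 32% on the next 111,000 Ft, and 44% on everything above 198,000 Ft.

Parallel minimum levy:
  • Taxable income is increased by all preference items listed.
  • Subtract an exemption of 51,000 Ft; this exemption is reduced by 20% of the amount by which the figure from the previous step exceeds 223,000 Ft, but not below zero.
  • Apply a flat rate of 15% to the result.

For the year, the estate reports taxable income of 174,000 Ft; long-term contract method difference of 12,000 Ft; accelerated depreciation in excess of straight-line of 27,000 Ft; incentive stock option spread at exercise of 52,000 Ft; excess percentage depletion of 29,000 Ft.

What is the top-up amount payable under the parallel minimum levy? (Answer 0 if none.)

0 Ft

Parallel minimum levy:
  Adjusted income: 174,000 Ft + 12,000 Ft + 27,000 Ft + 52,000 Ft + 29,000 Ft = 294,000 Ft
  Exemption: 51,000 Ft − 20% × (294,000 Ft − 223,000 Ft) = 51,000 Ft − 14,200 Ft = 36,800 Ft
  Base: 294,000 Ft − 36,800 Ft = 257,200 Ft
  257,200 Ft × 15% = 38,580 Ft

Regular income tax:
  12,000 Ft × 8% = 960 Ft
  75,000 Ft × 22% = 16,500 Ft
  87,000 Ft × 32% = 27,840 Ft
  → 45,300 Ft

38,580 Ft ≤ 45,300 Ft, so no add-on is due.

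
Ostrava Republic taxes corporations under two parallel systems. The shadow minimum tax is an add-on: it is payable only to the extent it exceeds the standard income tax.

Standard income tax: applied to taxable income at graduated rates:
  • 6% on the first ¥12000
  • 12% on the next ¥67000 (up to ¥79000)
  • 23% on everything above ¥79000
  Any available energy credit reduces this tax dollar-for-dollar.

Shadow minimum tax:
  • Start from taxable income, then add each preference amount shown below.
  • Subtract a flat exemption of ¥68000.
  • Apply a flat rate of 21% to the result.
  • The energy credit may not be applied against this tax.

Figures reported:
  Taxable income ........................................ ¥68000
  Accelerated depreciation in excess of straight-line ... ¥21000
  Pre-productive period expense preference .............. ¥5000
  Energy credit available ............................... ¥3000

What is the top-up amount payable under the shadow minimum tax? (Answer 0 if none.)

Shadow minimum tax:
  Adjusted income: ¥68000 + ¥21000 + ¥5000 = ¥94000
  Less exemption ¥68000 → base ¥26000
  ¥26000 × 21% = ¥5460

Standard income tax:
  ¥12000 × 6% = ¥720
  ¥56000 × 12% = ¥6720
  → ¥7440
  Less energy credit ¥3000 → ¥4440

Excess of shadow minimum tax over standard income tax: ¥5460 − ¥4440 = ¥1020.

¥1020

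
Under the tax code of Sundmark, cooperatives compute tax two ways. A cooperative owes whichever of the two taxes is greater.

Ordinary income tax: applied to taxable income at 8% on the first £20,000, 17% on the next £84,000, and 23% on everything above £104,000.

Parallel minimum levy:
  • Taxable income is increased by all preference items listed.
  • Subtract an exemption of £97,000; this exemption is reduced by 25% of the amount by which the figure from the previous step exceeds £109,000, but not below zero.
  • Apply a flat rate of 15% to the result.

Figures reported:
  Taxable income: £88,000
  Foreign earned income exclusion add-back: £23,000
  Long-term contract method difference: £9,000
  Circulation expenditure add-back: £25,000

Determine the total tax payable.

Ordinary income tax:
  £20,000 × 8% = £1,600
  £68,000 × 17% = £11,560
  → £13,160

Parallel minimum levy:
  Adjusted income: £88,000 + £23,000 + £9,000 + £25,000 = £145,000
  Exemption: £97,000 − 25% × (£145,000 − £109,000) = £97,000 − £9,000 = £88,000
  Base: £145,000 − £88,000 = £57,000
  £57,000 × 15% = £8,550

£13,160 > £8,550, so the ordinary income tax governs.

£13,160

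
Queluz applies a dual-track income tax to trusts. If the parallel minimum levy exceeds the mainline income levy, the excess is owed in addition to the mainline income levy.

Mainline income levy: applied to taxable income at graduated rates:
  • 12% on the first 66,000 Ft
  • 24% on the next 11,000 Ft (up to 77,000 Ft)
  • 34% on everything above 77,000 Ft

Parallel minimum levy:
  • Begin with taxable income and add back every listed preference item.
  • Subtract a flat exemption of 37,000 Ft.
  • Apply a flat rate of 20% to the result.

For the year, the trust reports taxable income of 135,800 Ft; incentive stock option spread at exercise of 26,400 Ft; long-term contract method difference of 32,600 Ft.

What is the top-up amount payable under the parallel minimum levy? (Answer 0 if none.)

1,008 Ft

Parallel minimum levy:
  Adjusted income: 135,800 Ft + 26,400 Ft + 32,600 Ft = 194,800 Ft
  Less exemption 37,000 Ft → base 157,800 Ft
  157,800 Ft × 20% = 31,560 Ft

Mainline income levy:
  66,000 Ft × 12% = 7,920 Ft
  11,000 Ft × 24% = 2,640 Ft
  58,800 Ft × 34% = 19,992 Ft
  → 30,552 Ft

Excess of parallel minimum levy over mainline income levy: 31,560 Ft − 30,552 Ft = 1,008 Ft.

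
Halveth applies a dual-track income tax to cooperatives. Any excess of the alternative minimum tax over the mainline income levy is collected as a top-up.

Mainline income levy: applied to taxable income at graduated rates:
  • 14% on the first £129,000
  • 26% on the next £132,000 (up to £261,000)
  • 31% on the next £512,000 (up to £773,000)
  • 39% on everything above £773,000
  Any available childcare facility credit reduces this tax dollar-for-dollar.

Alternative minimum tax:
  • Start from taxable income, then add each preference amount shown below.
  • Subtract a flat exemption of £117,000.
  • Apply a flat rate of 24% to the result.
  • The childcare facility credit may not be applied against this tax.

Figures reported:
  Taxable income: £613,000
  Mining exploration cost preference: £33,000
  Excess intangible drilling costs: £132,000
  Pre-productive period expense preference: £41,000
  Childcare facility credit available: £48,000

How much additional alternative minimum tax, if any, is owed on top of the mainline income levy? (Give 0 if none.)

Alternative minimum tax:
  Adjusted income: £613,000 + £33,000 + £132,000 + £41,000 = £819,000
  Less exemption £117,000 → base £702,000
  £702,000 × 24% = £168,480

Mainline income levy:
  £129,000 × 14% = £18,060
  £132,000 × 26% = £34,320
  £352,000 × 31% = £109,120
  → £161,500
  Less childcare facility credit £48,000 → £113,500

Excess of alternative minimum tax over mainline income levy: £168,480 − £113,500 = £54,980.

£54,980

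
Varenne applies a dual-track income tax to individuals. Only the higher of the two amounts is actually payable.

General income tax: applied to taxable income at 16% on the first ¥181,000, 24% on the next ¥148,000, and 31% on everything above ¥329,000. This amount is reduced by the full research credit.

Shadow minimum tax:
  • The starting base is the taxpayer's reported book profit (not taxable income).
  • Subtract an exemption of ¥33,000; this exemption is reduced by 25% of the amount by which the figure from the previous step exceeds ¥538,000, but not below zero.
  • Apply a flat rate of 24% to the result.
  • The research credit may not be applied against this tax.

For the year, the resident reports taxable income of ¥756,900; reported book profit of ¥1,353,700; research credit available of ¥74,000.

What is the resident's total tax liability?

¥324,888

Shadow minimum tax:
  Base (reported book profit): ¥1,353,700
  Exemption: 25% × (¥1,353,700 − ¥538,000) = ¥203,925 ≥ ¥33,000, so the exemption is fully phased out
  Base: ¥1,353,700 − ¥0 = ¥1,353,700
  ¥1,353,700 × 24% = ¥324,888

General income tax:
  ¥181,000 × 16% = ¥28,960
  ¥148,000 × 24% = ¥35,520
  ¥427,900 × 31% = ¥132,649
  → ¥197,129
  Less research credit ¥74,000 → ¥123,129

¥324,888 > ¥123,129, so the shadow minimum tax is the binding amount.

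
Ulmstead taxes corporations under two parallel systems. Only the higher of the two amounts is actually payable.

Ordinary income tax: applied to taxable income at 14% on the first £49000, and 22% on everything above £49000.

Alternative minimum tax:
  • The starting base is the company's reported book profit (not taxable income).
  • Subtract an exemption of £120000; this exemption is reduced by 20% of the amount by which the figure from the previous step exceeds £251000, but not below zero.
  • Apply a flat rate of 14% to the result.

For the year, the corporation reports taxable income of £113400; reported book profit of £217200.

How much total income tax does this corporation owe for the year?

Ordinary income tax:
  £49000 × 14% = £6860
  £64400 × 22% = £14168
  → £21028

Alternative minimum tax:
  Base (reported book profit): £217200
  Exemption: £217200 ≤ £251000, so full £120000 applies
  Base: £217200 − £120000 = £97200
  £97200 × 14% = £13608

£21028 > £13608, so the ordinary income tax governs.

£21028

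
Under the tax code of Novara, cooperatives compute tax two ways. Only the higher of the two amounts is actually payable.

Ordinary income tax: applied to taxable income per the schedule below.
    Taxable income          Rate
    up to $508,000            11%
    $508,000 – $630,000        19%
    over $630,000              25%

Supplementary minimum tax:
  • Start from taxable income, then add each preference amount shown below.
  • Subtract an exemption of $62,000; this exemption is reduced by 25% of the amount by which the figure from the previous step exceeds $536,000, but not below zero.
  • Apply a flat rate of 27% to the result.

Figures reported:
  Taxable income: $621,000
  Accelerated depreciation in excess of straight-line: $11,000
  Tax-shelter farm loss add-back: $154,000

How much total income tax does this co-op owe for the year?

$212,220

Ordinary income tax:
  $508,000 × 11% = $55,880
  $113,000 × 19% = $21,470
  → $77,350

Supplementary minimum tax:
  Adjusted income: $621,000 + $11,000 + $154,000 = $786,000
  Exemption: 25% × ($786,000 − $536,000) = $62,500 ≥ $62,000, so the exemption is fully phased out
  Base: $786,000 − $0 = $786,000
  $786,000 × 27% = $212,220

$212,220 > $77,350, so the supplementary minimum tax is the binding amount.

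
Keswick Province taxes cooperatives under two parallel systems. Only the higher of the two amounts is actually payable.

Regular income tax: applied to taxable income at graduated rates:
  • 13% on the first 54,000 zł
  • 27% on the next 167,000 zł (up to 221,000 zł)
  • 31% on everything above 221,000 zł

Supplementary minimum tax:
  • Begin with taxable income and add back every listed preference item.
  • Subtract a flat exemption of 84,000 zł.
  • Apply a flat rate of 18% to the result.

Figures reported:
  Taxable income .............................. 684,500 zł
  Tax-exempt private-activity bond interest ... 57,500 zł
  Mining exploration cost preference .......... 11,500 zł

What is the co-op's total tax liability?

195,795 zł

Regular income tax:
  54,000 zł × 13% = 7,020 zł
  167,000 zł × 27% = 45,090 zł
  463,500 zł × 31% = 143,685 zł
  → 195,795 zł

Supplementary minimum tax:
  Adjusted income: 684,500 zł + 57,500 zł + 11,500 zł = 753,500 zł
  Less exemption 84,000 zł → base 669,500 zł
  669,500 zł × 18% = 120,510 zł

195,795 zł > 120,510 zł, so the regular income tax governs.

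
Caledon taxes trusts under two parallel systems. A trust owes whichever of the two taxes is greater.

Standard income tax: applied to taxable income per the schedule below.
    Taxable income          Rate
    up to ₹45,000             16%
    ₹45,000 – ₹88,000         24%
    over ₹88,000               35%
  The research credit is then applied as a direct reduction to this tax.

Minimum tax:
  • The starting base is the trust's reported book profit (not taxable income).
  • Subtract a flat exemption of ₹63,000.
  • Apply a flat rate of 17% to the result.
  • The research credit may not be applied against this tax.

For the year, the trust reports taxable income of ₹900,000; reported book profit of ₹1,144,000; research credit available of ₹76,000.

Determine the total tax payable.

Standard income tax:
  ₹45,000 × 16% = ₹7,200
  ₹43,000 × 24% = ₹10,320
  ₹812,000 × 35% = ₹284,200
  → ₹301,720
  Less research credit ₹76,000 → ₹225,720

Minimum tax:
  Base (reported book profit): ₹1,144,000
  Less exemption ₹63,000 → base ₹1,081,000
  ₹1,081,000 × 17% = ₹183,770

₹225,720 > ₹183,770, so the standard income tax governs.

₹225,720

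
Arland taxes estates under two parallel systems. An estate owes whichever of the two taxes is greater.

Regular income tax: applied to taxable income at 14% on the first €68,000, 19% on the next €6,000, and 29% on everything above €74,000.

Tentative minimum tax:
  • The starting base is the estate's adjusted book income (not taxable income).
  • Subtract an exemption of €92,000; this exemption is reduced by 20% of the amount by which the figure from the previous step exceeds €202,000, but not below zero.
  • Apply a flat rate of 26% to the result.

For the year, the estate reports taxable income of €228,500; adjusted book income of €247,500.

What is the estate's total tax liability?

€55,465

Tentative minimum tax:
  Base (adjusted book income): €247,500
  Exemption: €92,000 − 20% × (€247,500 − €202,000) = €92,000 − €9,100 = €82,900
  Base: €247,500 − €82,900 = €164,600
  €164,600 × 26% = €42,796

Regular income tax:
  €68,000 × 14% = €9,520
  €6,000 × 19% = €1,140
  €154,500 × 29% = €44,805
  → €55,465

€55,465 > €42,796, so the regular income tax governs.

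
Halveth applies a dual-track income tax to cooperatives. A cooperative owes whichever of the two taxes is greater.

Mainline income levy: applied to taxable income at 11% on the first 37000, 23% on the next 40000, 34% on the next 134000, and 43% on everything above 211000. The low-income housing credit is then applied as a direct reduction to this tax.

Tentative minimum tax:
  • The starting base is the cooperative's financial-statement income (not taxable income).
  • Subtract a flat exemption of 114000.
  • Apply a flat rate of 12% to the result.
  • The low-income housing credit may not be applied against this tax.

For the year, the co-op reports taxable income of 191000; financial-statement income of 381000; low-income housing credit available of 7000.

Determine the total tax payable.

45030

Mainline income levy:
  37000 × 11% = 4070
  40000 × 23% = 9200
  114000 × 34% = 38760
  → 52030
  Less low-income housing credit 7000 → 45030

Tentative minimum tax:
  Base (financial-statement income): 381000
  Less exemption 114000 → base 267000
  267000 × 12% = 32040

45030 > 32040, so the mainline income levy governs.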